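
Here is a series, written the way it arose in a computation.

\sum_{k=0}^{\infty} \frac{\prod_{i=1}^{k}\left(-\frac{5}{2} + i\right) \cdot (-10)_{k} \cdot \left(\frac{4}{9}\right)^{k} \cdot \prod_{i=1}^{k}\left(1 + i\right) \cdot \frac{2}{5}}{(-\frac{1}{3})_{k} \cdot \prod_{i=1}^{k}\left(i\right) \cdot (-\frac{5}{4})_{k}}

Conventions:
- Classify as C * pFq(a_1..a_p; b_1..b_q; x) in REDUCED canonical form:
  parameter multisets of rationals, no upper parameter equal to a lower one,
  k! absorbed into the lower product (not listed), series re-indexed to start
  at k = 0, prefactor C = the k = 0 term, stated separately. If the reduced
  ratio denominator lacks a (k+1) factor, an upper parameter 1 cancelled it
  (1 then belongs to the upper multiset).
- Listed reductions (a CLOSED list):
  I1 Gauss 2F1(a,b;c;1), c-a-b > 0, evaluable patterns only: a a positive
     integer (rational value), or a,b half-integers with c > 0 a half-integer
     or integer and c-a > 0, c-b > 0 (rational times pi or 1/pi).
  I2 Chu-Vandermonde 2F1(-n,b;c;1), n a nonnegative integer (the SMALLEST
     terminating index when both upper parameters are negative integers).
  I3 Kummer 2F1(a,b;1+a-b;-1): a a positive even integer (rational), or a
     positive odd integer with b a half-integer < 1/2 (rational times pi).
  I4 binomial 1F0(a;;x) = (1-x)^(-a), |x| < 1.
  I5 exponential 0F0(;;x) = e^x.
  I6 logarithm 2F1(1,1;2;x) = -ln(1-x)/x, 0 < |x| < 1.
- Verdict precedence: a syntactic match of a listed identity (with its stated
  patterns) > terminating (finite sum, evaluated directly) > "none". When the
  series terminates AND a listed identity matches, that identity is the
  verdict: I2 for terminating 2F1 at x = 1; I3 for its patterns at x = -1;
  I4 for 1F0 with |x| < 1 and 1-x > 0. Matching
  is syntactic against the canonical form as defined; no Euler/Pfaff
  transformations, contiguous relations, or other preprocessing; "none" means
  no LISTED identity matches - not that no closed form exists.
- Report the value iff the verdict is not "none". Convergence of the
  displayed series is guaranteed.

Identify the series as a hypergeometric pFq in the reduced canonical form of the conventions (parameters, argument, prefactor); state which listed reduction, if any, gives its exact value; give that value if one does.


Reduced: x = \frac{4}{9}, 3F2, upper = {-10, -\frac{3}{2}, 2}, lower = {-\frac{5}{4}, -\frac{1}{3}}, C = \frac{2}{5}. Verdict: terminating - upper -10 stops the sum at k = 10; the 11 terms are added exactly. Value: -\frac{217986593664842}{3893601860775}.

The tell: from the first term \frac{2}{5}: the running product (prefactor 2/5) telescopes to a rising factorial.
Consecutive-term ratio: r(k) = \frac{4}{9} * (k-10) (k-\frac{3}{2}) (k+2) / [(k-\frac{5}{4}) (k-\frac{1}{3}) (k+1)] ; factor over Q: parameters, x = \frac{4}{9}, and C = \frac{2}{5}.


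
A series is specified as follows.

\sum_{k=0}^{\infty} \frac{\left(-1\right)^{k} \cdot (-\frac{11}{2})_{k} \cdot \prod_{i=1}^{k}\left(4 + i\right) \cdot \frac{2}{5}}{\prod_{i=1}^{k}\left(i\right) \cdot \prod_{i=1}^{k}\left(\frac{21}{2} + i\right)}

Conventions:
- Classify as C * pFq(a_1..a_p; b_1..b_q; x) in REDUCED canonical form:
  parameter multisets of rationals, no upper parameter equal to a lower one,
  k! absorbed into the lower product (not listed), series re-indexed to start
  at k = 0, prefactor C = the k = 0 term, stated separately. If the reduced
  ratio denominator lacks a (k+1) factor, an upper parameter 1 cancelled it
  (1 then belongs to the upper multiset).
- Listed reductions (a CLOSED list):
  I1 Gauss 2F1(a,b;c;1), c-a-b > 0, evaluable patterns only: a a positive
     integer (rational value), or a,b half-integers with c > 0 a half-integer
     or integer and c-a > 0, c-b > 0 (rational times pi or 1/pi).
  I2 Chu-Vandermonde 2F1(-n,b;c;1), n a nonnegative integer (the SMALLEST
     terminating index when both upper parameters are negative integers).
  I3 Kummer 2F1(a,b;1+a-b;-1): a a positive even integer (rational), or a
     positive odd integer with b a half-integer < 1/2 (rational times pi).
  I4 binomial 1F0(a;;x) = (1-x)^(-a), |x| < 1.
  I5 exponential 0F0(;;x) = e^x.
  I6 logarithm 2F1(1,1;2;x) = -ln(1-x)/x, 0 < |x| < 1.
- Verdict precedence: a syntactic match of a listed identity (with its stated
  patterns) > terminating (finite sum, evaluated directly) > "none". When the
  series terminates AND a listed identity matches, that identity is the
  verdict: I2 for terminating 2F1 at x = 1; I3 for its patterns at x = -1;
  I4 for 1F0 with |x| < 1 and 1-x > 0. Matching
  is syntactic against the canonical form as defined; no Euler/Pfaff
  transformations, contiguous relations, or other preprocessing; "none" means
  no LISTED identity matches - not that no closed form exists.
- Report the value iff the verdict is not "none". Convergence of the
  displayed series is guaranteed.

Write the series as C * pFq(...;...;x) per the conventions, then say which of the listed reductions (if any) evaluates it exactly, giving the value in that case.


Prefactor \frac{2}{5}, argument -1: 2F1 with upper {-\frac{11}{2}, 5} over lower {\frac{23}{2}}. Verdict: this is Kummer's theorem (I3) (x = -1; c = \frac{23}{2} equals 1+a-b for upper {-\frac{11}{2}, 5}: listed pattern). Sum: \frac{8729721}{8388608} \cdot \pi.

First insight: from the first term \frac{2}{5}: the product of the first k integers (C = 2/5) is k!.
Adjacent-term ratio: r(k) = -1 * (k-\frac{11}{2}) (k+5) / [(k+\frac{23}{2}) (k+1)] ; factor over Q: parameters, x = -1, and C = \frac{2}{5}.


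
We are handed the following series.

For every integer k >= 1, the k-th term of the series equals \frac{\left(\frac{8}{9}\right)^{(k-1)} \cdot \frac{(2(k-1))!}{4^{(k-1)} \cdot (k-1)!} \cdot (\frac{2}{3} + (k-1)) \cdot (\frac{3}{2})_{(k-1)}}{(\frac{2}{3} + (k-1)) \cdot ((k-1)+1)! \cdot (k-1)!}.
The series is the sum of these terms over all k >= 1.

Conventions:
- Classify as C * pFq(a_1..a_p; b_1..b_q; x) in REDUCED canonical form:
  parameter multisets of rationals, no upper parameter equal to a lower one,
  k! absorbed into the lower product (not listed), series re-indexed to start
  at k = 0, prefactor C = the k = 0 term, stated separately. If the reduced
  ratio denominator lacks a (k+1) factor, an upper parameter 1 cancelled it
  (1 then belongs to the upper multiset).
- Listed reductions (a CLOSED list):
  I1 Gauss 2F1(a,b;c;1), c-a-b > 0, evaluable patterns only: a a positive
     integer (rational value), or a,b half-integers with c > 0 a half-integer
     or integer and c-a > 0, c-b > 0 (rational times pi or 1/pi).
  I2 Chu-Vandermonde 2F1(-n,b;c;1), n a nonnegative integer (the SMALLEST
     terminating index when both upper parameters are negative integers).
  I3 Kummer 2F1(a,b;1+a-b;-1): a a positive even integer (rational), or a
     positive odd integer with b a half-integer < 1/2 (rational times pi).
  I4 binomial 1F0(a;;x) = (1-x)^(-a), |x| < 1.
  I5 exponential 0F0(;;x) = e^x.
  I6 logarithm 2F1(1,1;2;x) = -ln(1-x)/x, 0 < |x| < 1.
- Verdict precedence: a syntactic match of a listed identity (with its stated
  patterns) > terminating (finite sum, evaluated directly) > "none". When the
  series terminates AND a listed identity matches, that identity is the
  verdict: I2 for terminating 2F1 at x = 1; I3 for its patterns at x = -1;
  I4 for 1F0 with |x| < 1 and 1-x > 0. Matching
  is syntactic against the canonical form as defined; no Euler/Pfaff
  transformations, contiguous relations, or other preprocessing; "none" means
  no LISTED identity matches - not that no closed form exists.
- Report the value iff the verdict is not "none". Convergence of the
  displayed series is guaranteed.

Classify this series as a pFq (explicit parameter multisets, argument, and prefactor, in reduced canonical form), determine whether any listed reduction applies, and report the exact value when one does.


Key step: t_0 being 1, the (2k)!/(4^k k!) block (prefactor 1) is the Pochhammer (1/2)_k.
Ratio: r(k) = \frac{8}{9} * (k+\frac{1}{2}) (k+\frac{3}{2}) / [(k+2) (k+1)] ; factor over Q: parameters, x = \frac{8}{9}, and C = 1.

Classification (C = 1): 2F1 with upper {\frac{1}{2}, \frac{3}{2}}, lower {2}, argument x = \frac{8}{9}. Verdict: none. A 2F1 with upper {\frac{1}{2}, \frac{3}{2}} fits none of I1-I6 at x = \frac{8}{9}; the sum runs forever.


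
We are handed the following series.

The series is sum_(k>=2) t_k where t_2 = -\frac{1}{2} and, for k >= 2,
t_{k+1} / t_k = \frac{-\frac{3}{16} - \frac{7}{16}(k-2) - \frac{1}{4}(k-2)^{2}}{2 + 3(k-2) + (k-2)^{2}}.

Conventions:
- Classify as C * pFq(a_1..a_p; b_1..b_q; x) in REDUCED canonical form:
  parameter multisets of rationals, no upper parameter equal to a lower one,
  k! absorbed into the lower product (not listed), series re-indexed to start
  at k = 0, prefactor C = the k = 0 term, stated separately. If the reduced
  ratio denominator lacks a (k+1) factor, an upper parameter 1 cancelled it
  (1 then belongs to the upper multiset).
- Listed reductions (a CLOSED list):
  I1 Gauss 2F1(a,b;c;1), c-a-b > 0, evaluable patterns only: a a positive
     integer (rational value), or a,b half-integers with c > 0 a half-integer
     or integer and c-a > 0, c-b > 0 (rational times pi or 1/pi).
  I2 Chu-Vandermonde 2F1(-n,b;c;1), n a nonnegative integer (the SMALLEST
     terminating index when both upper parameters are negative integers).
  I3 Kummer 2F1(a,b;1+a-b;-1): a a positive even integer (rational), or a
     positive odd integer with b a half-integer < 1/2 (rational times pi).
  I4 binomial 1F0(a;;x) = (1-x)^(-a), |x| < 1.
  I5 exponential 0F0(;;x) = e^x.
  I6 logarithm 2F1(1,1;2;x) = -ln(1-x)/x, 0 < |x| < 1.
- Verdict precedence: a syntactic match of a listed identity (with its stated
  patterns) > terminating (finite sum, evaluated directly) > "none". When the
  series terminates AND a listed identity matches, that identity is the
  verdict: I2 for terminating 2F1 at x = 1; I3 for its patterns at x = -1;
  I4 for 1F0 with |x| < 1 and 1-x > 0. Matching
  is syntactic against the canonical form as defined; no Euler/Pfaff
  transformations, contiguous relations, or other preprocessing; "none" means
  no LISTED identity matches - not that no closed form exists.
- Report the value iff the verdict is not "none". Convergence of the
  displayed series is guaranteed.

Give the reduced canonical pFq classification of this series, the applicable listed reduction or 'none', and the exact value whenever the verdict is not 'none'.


Canonical form: C = -\frac{1}{2} times 2F1 with upper {\frac{3}{4}, 1}, lower {2}, x = -\frac{1}{4}. Verdict: none here - no I1-I6 shape fits x = -\frac{1}{4} with lower {2}.

Key observation: t_0 = -\frac{1}{2} here, and the expanded ratio factors over Q; C = -1/2, x = -1/4, roots give parameters.
Consecutive-term ratio: r(k) = -\frac{1}{4} * (k+\frac{3}{4}) (k+1) / [(k+2) (k+1)] - poly over poly, x = -\frac{1}{4} from leading terms; C = -\frac{1}{2} at k = 0.


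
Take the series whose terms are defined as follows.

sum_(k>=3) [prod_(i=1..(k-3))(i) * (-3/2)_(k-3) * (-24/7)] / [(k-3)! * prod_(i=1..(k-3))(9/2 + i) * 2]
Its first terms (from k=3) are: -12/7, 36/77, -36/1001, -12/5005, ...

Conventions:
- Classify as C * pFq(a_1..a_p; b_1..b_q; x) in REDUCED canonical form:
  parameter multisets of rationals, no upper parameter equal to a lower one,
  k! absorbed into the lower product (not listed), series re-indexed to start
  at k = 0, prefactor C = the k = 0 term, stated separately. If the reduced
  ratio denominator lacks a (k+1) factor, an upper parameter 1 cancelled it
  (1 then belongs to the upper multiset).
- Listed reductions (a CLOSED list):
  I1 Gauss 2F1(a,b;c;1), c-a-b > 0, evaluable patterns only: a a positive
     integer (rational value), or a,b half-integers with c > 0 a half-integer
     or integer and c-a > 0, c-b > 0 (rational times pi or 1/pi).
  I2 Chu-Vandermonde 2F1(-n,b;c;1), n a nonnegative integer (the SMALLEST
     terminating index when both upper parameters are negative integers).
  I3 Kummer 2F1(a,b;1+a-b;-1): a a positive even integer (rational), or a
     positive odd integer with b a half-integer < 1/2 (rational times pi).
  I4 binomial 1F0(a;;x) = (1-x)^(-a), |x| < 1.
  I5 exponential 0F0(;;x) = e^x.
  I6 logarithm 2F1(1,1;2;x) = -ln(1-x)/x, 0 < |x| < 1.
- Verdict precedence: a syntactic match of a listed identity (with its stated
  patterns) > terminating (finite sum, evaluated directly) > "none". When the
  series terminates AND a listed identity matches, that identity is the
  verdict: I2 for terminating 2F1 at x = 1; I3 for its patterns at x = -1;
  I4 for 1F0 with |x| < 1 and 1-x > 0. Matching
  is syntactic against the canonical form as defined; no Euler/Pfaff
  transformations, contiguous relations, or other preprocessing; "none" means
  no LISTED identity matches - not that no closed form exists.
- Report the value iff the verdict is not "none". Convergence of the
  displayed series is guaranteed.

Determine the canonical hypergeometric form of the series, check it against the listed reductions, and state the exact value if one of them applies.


Prefactor -12/7, argument 1: 2F1 with upper {-3/2, 1} over lower {11/2}. Verdict: this is the Gauss summation I1 (x = 1: the Gamma ratio telescopes since c-a-b = 6 > 0 and a = 1 in Z>0). Value: -9/7.

Key step: x = 1 and the constant factors (C = -12/7, x = 1) combine into one prefactor.
Ratio: r(k) = 1 * (k-3/2) (k+1) / [(k+11/2) (k+1)] - rational in k, leading ratio 1; with t_0 = -12/7, classification follows.


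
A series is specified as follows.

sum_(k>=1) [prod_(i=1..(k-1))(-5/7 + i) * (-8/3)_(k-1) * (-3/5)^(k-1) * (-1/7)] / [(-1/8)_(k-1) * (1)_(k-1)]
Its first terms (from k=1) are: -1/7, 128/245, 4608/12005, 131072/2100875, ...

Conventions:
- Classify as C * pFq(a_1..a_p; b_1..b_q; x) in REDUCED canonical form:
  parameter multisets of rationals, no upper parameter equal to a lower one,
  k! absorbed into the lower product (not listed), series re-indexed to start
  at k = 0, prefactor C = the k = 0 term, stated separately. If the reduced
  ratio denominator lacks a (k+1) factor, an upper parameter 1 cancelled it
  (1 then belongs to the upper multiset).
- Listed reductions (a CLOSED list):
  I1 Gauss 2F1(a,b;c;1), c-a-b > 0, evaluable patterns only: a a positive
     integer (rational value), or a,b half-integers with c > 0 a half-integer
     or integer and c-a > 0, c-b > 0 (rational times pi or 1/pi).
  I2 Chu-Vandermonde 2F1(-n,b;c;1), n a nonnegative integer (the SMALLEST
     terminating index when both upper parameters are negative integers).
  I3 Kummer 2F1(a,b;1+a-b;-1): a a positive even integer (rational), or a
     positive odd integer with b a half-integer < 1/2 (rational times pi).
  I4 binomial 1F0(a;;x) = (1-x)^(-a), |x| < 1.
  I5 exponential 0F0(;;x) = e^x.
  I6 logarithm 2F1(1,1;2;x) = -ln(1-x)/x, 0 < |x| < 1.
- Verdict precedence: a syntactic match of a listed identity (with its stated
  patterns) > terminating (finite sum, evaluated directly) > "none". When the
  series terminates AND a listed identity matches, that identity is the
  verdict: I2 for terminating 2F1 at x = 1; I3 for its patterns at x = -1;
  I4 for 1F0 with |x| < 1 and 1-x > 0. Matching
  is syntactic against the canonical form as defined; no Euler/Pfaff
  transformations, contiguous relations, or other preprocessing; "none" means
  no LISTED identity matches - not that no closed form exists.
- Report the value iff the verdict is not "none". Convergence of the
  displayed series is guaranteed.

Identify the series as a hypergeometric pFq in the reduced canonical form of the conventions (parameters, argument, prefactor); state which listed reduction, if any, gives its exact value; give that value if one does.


Key step: t_0 being -1/7, the running product (C = -1/7) telescopes to a rising factorial.
Adjacent-term ratio: r(k) = (-3/5) * (k-8/3) (k+2/7) / [(k-1/8) (k+1)] - rational; roots negated = parameters, x = (-3/5), C = -1/7.

The series (x = -3/5) is 2F1: upper {-8/3, 2/7}, lower {-1/8}, prefactor -1/7. Verdict: none here - no I1-I6 shape fits x = -3/5 with lower {-1/8}.


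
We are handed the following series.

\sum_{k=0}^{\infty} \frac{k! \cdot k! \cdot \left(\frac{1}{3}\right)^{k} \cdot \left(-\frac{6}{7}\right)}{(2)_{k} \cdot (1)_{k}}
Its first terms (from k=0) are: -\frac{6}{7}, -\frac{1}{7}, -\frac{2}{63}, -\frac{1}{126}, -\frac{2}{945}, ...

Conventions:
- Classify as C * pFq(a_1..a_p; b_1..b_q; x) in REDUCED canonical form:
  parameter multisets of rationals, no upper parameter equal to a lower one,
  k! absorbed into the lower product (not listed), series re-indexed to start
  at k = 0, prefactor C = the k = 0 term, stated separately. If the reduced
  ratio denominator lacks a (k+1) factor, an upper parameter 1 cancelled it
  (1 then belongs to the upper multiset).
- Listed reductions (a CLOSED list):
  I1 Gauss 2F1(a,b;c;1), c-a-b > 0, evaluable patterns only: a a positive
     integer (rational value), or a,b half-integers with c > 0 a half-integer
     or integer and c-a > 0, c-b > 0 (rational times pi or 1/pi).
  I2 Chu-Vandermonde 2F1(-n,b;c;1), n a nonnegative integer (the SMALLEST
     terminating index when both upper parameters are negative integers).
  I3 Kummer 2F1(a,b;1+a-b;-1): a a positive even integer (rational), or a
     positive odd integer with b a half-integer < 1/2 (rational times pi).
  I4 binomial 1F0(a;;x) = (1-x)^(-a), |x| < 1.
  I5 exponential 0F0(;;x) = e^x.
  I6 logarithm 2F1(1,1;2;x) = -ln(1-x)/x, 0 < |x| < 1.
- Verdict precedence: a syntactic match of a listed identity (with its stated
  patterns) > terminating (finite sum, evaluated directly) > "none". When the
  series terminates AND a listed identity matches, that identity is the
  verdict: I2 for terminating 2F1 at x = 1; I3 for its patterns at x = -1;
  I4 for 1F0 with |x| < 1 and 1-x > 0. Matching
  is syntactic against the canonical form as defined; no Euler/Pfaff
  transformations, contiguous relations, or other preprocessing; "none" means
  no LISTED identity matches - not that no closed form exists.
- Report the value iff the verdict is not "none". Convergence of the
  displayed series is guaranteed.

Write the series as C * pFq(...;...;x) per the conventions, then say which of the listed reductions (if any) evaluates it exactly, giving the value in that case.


The series (x = \frac{1}{3}) is 2F1: upper {1, 1}, lower {2}, prefactor -\frac{6}{7}. Verdict: logarithm (I6) applies (the logarithm: parameters (1,1;2), x = \frac{1}{3}). Its exact value is \frac{18}{7} \cdot \ln\left(\frac{2}{3}\right).

The tell: x = \frac{1}{3} and the factorial ratio (C = -6/7) (k+a-1)!/(a-1)! is a rising factorial (a)_k.
Consecutive-term ratio: r(k) = \frac{1}{3} * (k+1) (k+1) / [(k+2) (k+1)] - rational; roots negated = parameters, x = \frac{1}{3}, C = -\frac{6}{7}.


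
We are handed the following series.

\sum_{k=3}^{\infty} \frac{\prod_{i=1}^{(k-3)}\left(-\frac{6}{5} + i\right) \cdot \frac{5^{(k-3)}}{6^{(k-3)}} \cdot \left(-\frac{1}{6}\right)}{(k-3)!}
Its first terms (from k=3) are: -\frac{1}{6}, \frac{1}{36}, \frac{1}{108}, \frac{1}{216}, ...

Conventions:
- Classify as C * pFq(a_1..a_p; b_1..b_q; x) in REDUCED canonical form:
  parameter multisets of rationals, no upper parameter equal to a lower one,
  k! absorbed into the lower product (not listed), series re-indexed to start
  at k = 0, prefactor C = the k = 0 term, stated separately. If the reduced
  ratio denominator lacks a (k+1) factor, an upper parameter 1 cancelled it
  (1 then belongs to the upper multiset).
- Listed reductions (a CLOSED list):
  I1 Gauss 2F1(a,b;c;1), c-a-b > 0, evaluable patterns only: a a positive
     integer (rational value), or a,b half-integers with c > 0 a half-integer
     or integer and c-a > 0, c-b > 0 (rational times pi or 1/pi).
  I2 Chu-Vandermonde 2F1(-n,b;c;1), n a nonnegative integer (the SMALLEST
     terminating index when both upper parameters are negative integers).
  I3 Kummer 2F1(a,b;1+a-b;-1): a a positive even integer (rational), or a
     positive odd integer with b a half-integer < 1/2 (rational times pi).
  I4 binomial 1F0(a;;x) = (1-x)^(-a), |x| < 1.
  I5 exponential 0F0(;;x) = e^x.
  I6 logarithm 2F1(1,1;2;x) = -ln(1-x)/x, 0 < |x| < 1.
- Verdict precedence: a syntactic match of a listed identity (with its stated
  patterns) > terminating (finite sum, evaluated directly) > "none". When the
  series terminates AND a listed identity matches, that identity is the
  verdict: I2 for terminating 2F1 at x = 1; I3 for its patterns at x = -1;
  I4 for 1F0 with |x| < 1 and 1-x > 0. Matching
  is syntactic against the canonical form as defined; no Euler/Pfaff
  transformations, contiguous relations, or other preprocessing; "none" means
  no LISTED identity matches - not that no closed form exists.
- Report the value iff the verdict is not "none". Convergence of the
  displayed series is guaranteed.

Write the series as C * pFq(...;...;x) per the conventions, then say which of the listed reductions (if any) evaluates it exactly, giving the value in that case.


This is -\frac{1}{6} * 1F0(-\frac{1}{5}; -; \frac{5}{6}) in reduced canonical form. Verdict: this is the binomial series (I4) (the 1F0 binomial series: exponent 1/5, x = \frac{5}{6}). Exact value: \left(-\frac{1}{6}\right) \cdot \left(\frac{1}{6}\right)^{\frac{1}{5}}.

First insight: t_0 being -\frac{1}{6}, the two geometric factors (prefactor -1/6) combine into one argument.
Consecutive-term ratio: r(k) = \frac{5}{6} * (k-\frac{1}{5}) / [(k+1)] ; factor over Q: parameters, x = \frac{5}{6}, and C = -\frac{1}{6}.


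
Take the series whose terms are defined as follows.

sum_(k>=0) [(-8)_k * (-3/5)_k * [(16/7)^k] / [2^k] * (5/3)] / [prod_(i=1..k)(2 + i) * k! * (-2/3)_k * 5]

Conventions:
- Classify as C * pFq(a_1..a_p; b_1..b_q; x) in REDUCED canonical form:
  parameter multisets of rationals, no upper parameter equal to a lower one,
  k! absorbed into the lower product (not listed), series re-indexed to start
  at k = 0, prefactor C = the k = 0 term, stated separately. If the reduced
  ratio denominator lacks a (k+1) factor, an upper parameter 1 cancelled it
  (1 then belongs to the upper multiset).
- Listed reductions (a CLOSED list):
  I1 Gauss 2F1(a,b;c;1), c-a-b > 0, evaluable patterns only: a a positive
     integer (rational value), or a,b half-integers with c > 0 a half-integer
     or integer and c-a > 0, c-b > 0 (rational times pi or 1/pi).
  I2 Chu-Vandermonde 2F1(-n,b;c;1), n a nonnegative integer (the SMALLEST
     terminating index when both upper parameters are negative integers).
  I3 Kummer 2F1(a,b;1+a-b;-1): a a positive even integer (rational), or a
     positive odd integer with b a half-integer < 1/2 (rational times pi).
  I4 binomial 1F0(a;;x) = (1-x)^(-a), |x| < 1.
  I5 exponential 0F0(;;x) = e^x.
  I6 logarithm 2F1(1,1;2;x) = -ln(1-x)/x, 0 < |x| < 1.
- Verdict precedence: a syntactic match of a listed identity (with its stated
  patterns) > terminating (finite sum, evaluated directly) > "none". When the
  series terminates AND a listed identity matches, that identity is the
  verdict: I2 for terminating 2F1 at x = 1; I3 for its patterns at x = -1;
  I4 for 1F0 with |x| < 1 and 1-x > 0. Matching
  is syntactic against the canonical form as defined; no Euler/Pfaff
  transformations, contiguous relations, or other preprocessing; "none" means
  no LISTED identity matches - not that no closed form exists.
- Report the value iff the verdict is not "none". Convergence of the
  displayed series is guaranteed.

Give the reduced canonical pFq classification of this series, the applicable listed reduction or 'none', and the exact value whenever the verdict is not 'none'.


This is 1/3 * 2F2(-8, -3/5; -2/3, 3; 8/7) in reduced canonical form. Verdict: terminating. (-8)_k vanishes past k = 8, leaving a 9-term sum, computed directly. Its exact value is 149730903992884349/1460059706396484375.

Key observation: t_0 = 1/3 here, and the lower running product (C = 1/3) is a rising factorial.
Term ratio: r(k) = (8/7) * (k-8) (k-3/5) / [(k-2/3) (k+3) (k+1)] - rational in k. x = (8/7); t_0 = 1/3; negate the roots.


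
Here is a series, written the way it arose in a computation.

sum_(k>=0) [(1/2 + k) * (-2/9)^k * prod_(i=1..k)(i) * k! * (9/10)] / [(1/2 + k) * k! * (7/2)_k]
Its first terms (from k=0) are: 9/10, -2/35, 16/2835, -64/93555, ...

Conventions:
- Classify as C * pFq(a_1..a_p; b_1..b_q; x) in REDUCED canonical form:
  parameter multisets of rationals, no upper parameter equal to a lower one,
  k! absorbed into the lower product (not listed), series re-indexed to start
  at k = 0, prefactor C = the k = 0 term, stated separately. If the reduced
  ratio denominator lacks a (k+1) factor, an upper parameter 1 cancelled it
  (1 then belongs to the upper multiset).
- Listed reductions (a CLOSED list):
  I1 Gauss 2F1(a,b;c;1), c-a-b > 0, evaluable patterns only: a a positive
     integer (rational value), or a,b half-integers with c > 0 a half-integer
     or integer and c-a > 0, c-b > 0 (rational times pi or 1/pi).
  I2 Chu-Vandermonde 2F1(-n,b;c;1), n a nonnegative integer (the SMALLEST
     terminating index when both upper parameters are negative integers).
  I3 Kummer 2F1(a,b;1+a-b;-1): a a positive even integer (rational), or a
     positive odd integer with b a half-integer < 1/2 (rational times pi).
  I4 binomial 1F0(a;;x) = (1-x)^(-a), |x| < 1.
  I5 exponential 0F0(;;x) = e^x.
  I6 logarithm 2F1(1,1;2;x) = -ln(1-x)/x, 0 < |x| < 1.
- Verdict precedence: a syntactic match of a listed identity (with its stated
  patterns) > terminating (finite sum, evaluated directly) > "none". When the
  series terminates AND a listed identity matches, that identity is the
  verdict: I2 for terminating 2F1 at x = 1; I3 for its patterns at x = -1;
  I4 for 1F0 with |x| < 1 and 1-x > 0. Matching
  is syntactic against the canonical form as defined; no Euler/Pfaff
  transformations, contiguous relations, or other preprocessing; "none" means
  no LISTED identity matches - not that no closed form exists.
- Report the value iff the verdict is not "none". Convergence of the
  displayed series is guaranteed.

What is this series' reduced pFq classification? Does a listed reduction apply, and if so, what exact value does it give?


Structural cue: t_0 being 9/10, striking the common factor k + 1/2 reduces the term (C = 9/10).
Consecutive-term ratio: r(k) = (-2/9) * (k+1) (k+1) / [(k+7/2) (k+1)] - rational; roots negated = parameters, x = (-2/9), C = 9/10.

x = -2/9 here; the reduced form reads 2F1, upper {1, 1}, lower {7/2}, C = 9/10. Verdict: none. A 2F1 with upper {1, 1} fits none of I1-I6 at x = -2/9; the sum runs forever.


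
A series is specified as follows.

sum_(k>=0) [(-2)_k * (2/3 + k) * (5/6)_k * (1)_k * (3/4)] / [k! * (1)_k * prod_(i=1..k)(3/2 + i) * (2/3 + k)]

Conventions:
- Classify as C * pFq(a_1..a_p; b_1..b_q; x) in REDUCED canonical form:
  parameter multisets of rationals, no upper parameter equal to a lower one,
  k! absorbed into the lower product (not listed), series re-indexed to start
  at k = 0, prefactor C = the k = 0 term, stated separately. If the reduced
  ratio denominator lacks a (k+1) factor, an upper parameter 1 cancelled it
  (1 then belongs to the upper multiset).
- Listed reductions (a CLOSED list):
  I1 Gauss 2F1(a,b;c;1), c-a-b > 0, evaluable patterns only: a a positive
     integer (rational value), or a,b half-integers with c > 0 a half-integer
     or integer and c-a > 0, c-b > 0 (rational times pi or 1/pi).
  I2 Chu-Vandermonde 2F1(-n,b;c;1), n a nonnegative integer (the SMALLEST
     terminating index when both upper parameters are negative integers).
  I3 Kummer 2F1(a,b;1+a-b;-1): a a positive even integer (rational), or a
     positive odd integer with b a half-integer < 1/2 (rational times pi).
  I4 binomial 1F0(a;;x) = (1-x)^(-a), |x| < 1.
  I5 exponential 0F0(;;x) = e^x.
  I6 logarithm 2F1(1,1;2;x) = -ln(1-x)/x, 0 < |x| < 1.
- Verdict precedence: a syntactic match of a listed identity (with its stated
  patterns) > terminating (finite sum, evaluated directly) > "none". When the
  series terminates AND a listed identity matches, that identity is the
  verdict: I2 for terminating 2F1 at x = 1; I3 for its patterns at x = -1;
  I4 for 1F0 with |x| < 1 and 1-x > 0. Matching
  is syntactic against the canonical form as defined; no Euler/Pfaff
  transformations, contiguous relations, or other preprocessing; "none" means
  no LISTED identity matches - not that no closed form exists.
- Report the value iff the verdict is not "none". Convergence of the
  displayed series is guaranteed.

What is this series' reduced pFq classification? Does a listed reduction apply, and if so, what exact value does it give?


x = 1 here; the reduced form reads 2F1, upper {-2, 5/6}, lower {5/2}, C = 3/4. Verdict: Vandermonde's identity (I2) applies (terminating 2F1 at x = 1 with n = 2, b = 5/6, c = 5/2). Hence: 8/21.

Key observation: with t_0 = 3/4, the lower running product (C = 3/4) is a rising factorial.
Ratio: r(k) = 1 * (k-2) (k+5/6) / [(k+5/2) (k+1)] - rational; roots negated = parameters, x = 1, C = 3/4.


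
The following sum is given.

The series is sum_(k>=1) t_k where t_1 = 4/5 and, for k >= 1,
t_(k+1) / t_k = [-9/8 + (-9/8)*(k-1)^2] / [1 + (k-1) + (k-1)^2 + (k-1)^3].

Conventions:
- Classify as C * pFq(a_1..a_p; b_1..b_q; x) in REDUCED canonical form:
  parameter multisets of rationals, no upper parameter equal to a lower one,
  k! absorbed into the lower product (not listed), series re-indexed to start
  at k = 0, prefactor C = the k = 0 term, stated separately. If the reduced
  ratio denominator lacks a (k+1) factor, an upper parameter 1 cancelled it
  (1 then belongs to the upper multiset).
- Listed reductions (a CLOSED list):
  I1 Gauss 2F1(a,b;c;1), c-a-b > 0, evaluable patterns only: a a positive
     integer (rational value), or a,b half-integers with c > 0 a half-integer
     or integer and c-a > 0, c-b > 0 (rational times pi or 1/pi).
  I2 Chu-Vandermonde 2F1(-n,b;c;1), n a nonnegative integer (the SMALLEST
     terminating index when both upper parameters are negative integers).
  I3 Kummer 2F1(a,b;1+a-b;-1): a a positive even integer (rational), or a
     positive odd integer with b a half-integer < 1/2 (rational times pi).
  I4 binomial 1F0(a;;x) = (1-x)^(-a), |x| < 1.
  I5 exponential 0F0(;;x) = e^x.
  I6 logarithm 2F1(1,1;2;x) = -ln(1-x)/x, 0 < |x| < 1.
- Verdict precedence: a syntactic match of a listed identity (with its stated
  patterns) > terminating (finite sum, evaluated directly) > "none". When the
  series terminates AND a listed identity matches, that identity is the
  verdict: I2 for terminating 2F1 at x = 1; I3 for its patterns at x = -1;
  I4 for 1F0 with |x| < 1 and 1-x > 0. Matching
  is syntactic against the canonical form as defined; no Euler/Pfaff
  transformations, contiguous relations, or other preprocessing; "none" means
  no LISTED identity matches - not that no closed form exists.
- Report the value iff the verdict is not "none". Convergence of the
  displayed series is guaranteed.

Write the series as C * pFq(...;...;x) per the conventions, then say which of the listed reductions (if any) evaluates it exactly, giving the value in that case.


The series (x = -9/8) is 0F0: upper {-}, lower {-}, prefactor 4/5. Verdict: the exponential series (I5) matches (the 0F0 exponential series at x = -9/8). Hence: (4/5) * e^(-9/8).

The tell: t_0 being 4/5, the expanded ratio factors over Q; prefactor 4/5, roots give parameters.
Adjacent-term ratio: r(k) = (-9/8) * 1 / [(k+1)] - rational in k, leading ratio (-9/8); with t_0 = 4/5, classification follows.


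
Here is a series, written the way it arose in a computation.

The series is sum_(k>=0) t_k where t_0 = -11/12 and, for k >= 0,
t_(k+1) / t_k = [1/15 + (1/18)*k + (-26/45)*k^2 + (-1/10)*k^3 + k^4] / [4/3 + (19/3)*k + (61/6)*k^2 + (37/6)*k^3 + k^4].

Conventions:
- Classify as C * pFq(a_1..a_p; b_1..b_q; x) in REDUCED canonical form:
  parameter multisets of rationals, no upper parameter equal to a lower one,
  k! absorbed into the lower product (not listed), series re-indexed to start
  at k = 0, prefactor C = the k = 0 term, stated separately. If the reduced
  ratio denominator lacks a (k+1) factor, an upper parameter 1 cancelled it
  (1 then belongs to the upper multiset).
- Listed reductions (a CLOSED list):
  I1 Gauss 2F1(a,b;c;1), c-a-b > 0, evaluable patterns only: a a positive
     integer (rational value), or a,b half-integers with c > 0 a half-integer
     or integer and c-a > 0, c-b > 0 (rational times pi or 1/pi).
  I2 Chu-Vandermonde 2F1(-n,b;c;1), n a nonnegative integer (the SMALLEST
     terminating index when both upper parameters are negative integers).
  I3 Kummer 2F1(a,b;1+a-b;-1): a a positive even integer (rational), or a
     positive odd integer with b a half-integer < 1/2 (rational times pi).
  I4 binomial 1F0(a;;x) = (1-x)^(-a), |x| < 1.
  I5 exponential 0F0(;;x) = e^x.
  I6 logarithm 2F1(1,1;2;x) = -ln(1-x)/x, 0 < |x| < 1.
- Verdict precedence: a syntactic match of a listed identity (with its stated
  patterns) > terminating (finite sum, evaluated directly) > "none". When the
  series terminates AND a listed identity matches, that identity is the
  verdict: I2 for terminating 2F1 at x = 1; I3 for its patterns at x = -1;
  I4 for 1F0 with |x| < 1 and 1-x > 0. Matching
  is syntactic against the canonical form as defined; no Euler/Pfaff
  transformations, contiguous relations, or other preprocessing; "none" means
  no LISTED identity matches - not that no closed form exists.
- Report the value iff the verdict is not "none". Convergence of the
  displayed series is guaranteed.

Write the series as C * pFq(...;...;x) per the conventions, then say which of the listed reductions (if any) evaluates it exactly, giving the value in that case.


The series (x = 1) is 3F2: upper {-3/5, -1/2, 1/3}, lower {1/2, 4}, prefactor -11/12. Verdict: none (x = 1): each listed identity misses the multisets {-3/5, -1/2, 1/3} ; {1/2, 4}.

Key observation: x = 1 and factor the ratio over Q (prefactor -11/12): negated roots = parameters.
Ratio: r(k) = 1 * (k-3/5) (k-1/2) (k+1/3) / [(k+1/2) (k+4) (k+1)] - rational; roots negated = parameters, x = 1, C = -11/12.


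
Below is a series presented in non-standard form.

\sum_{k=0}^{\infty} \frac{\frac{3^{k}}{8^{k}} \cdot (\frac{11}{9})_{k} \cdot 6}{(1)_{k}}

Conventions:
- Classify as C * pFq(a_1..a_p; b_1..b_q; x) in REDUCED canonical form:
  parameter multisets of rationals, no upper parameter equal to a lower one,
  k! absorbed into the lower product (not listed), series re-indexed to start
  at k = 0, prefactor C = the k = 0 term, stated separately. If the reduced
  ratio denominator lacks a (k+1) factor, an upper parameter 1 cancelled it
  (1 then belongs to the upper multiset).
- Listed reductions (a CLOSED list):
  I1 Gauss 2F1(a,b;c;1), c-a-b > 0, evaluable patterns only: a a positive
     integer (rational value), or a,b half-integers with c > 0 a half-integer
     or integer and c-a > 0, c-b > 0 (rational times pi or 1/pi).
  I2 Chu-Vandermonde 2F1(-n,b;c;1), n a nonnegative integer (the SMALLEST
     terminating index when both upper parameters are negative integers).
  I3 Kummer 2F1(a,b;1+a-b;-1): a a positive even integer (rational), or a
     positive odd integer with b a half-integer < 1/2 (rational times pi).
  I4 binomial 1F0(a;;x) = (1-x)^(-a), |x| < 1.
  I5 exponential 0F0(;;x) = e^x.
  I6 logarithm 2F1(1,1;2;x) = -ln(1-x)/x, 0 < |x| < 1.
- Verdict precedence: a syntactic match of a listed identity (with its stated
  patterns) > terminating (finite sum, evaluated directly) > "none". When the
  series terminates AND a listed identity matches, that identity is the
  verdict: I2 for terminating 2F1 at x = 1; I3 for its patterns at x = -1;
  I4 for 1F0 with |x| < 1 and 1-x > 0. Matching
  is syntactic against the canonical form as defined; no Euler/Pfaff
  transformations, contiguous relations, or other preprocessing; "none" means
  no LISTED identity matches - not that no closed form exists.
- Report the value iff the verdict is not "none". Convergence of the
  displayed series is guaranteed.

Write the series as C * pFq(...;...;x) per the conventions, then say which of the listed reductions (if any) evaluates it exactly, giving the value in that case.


x = \frac{3}{8} here; the reduced form reads 1F0, upper {\frac{11}{9}}, lower {-}, C = 6. Verdict (x = \frac{3}{8}): the I4 binomial reduction applies (the 1F0 binomial series: exponent -11/9, x = \frac{3}{8}). Its exact value is 6 \cdot \left(\frac{5}{8}\right)^{-\frac{11}{9}}.

Key step: t_0 = 6 here, and (1)_k (C = 6, x = 3/8) is k! itself.
Adjacent-term ratio: r(k) = \frac{3}{8} * (k+\frac{11}{9}) / [(k+1)] ; factor over Q: parameters, x = \frac{3}{8}, and C = 6.


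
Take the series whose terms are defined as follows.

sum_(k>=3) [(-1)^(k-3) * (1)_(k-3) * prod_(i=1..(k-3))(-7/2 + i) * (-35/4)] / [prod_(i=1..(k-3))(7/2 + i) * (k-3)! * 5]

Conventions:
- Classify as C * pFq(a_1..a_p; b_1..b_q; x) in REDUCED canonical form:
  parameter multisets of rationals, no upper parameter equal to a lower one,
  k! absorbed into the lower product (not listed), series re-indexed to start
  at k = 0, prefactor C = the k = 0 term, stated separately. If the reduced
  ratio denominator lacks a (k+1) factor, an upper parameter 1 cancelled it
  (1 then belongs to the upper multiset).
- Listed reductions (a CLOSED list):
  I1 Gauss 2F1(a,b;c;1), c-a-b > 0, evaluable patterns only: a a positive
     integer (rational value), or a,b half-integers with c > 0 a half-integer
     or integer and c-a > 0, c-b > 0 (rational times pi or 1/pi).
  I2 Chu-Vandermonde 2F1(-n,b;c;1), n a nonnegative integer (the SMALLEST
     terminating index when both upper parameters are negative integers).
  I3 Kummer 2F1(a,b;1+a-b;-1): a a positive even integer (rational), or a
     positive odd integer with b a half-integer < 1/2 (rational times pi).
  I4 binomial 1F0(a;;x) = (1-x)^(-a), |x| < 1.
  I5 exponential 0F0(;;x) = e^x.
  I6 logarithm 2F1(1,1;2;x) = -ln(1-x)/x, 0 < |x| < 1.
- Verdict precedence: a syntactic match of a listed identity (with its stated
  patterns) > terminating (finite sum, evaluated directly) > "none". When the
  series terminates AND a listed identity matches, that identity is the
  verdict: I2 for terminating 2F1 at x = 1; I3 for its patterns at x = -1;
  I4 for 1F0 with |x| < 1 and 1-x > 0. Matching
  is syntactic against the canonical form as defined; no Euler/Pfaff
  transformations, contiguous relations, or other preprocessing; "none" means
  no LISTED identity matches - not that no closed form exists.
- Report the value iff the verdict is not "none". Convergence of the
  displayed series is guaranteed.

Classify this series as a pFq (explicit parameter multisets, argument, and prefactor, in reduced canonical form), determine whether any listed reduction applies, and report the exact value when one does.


At argument -1: a 2F1 with upper {-5/2, 1}, lower {9/2}, scaled by C = -7/4. Verdict: this is Kummer (I3) (x = -1; c = 9/2 equals 1+a-b for upper {-5/2, 1}: listed pattern). Hence: (-245/256) * pi.

The tell: x = (-1) and the lower running product (prefactor -7/4) is a rising factorial.
Term ratio: r(k) = (-1) * (k-5/2) (k+1) / [(k+9/2) (k+1)] - poly over poly, x = (-1) from leading terms; C = -7/4 at k = 0.


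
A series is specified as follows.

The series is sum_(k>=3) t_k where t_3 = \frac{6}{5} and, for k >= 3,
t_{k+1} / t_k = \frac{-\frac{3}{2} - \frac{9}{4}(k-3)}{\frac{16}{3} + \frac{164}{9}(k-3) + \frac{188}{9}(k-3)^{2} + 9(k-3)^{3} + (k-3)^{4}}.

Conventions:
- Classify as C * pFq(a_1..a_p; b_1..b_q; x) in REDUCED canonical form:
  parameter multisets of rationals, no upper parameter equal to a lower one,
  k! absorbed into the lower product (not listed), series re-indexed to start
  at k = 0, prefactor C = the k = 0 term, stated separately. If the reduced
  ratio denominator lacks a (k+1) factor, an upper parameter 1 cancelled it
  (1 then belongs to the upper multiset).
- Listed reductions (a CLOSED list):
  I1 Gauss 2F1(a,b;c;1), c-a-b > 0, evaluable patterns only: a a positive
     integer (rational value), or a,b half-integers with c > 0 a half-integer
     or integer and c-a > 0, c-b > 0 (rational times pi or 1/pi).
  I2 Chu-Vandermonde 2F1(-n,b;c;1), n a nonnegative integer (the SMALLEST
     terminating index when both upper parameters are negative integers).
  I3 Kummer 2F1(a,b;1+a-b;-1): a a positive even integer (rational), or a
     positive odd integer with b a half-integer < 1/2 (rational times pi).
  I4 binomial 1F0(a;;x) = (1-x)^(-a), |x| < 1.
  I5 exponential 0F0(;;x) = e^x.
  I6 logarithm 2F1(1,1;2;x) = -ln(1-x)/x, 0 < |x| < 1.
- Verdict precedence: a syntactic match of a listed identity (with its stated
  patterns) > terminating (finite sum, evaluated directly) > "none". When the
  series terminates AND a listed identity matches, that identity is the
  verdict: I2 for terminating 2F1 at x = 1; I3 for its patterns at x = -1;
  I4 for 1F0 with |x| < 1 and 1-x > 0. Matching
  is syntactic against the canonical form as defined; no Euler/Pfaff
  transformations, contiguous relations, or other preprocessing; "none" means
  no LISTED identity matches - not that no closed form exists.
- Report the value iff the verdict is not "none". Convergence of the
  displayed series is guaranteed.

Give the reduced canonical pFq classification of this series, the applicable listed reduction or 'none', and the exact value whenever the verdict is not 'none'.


Structural cue: x = -\frac{9}{4} and the ratio is unreduced: k + 2/3 divides both sides (prefactor 6/5).
Consecutive-term ratio: r(k) = -\frac{9}{4} * 1 / [(k+\frac{4}{3}) (k+6) (k+1)] - poly over poly, x = -\frac{9}{4} from leading terms; C = \frac{6}{5} at k = 0.

The series (x = -\frac{9}{4}) is 0F2: upper {-}, lower {\frac{4}{3}, 6}, prefactor \frac{6}{5}. Verdict: none - this 0F2 at x = -\frac{9}{4} matches no listed pattern, and upper {-} holds no stopper.
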